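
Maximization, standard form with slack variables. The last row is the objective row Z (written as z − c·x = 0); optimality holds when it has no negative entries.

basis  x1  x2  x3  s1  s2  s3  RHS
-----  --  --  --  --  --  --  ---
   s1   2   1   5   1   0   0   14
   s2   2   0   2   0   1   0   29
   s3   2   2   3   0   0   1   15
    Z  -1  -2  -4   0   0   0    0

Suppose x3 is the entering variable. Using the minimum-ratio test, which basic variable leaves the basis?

Column x3 entries and ratios — s1: 14/5 = 14/5; s2: 29/2 = 29/2; s3: 15/3 = 5.
Smallest ratio is 14/5 in the row of s1, so s1 leaves.

s1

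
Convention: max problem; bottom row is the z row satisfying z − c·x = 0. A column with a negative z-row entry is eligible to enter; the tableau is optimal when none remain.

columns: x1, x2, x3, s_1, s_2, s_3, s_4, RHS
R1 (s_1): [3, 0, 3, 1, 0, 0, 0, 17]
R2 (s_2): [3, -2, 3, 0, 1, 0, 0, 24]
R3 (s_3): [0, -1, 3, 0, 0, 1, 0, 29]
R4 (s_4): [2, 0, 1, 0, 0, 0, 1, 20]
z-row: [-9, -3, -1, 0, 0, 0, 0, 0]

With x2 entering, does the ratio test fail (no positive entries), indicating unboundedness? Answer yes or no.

yes

Every constraint-row entry in column x2 is ≤ 0, so increasing x2 is unbounded.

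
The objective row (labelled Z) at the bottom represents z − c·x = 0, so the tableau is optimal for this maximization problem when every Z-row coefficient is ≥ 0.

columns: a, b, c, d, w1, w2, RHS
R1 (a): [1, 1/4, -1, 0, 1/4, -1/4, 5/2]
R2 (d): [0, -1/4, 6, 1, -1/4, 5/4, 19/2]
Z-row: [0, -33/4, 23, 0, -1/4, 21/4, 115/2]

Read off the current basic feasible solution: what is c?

c is not in the basis, so in the current basic feasible solution c = 0.

0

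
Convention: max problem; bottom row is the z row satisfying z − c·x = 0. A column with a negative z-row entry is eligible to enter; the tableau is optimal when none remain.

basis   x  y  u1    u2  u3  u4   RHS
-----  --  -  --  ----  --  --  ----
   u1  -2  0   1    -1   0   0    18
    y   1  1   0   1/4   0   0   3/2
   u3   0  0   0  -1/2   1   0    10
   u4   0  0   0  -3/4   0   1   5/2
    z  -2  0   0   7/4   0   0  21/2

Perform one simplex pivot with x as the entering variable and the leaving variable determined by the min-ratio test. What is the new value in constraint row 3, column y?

Ratio test on column x — row 1: entry -2 ≤ 0; row 2: (3/2)/1 = 3/2; row 3: entry 0 ≤ 0; row 4: entry 0 ≤ 0. Minimum is 3/2 at row 2 (y leaves); pivot element 1.
Divide row 2 by 1; eliminate column x from the other rows.
Row 3 update in column y: 0 − 0·1 = 0.

0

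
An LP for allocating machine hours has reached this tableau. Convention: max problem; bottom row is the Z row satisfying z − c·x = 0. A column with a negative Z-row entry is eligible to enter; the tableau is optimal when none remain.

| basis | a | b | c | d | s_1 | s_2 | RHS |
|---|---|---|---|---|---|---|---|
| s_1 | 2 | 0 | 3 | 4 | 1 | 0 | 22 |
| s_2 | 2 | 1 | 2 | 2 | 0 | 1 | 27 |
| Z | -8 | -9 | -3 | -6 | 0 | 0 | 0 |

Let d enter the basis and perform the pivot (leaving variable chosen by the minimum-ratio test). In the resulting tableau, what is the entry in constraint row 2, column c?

1/2

Ratio test on column d — row 1: 22/4 = 11/2; row 2: 27/2 = 27/2. Minimum is 11/2 at row 1 (s_1 leaves); pivot element 4.
Divide row 1 by 4; eliminate column d from the other rows.
Row 2 update in column c: 2 − 2·(3/4) = 1/2.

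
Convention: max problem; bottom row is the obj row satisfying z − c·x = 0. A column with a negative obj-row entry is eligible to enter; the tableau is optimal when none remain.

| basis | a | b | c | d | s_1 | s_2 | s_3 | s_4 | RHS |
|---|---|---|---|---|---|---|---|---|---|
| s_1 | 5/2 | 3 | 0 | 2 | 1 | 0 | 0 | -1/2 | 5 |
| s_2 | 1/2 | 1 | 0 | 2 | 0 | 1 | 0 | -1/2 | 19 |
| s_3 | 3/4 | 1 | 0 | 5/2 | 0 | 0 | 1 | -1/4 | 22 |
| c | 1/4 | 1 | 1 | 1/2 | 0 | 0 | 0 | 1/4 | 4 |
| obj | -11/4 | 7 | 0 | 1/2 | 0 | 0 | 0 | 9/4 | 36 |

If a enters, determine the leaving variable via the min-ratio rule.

Column a entries and ratios — s_1: 5/(5/2) = 2; s_2: 19/(1/2) = 38; s_3: 22/(3/4) = 88/3; c: 4/(1/4) = 16.
Smallest ratio is 2 in the row of s_1, so s_1 leaves.

s_1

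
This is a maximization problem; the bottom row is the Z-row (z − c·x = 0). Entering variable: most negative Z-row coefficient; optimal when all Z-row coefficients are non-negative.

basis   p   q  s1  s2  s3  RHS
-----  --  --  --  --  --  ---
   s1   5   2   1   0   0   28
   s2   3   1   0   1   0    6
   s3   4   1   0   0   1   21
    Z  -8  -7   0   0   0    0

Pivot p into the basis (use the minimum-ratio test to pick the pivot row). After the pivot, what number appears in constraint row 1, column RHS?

Ratio test on column p — row 1: 28/5 = 28/5; row 2: 6/3 = 2; row 3: 21/4 = 21/4. Minimum is 2 at row 2 (s2 leaves); pivot element 3.
Divide row 2 by 3; eliminate column p from the other rows.
Row 1 update in column RHS: 28 − 5·2 = 18.

18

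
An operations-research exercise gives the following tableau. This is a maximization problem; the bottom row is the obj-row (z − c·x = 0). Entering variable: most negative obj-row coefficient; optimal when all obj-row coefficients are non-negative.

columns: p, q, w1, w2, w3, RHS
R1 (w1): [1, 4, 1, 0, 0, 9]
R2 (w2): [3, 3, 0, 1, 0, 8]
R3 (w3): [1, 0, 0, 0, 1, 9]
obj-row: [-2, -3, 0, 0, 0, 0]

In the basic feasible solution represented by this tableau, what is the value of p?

0

p is not in the basis, so in the current basic feasible solution p = 0.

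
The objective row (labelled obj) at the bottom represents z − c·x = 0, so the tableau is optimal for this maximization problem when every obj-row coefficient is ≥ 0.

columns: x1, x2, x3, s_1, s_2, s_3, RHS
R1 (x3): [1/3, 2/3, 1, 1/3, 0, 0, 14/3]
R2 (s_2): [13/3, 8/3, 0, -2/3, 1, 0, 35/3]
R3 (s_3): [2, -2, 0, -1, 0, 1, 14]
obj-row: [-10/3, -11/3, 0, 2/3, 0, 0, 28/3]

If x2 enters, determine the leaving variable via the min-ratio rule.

Column x2 entries and ratios — x3: (14/3)/(2/3) = 7; s_2: (35/3)/(8/3) = 35/8; s_3: -2 ≤ 0, skip.
Smallest ratio is 35/8 in the row of s_2, so s_2 leaves.

s_2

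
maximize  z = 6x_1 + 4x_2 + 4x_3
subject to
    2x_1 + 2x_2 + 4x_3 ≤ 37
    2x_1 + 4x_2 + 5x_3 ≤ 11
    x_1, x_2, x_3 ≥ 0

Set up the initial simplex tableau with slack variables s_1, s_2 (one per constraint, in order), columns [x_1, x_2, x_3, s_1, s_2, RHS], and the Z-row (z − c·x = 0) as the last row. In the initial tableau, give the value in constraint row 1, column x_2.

2

Constraint 1 has coefficient 2 on x_2.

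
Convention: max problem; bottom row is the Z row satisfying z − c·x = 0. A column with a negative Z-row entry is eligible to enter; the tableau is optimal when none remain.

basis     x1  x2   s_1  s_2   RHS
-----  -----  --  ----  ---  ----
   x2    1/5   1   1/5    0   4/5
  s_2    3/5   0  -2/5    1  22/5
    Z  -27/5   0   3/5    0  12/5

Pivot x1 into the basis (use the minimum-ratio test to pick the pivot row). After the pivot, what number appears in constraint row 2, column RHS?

2

Ratio test on column x1 — row 1: (4/5)/(1/5) = 4; row 2: (22/5)/(3/5) = 22/3. Minimum is 4 at row 1 (x2 leaves); pivot element 1/5.
Divide row 1 by 1/5; eliminate column x1 from the other rows.
Row 2 update in column RHS: 22/5 − (3/5)·4 = 2.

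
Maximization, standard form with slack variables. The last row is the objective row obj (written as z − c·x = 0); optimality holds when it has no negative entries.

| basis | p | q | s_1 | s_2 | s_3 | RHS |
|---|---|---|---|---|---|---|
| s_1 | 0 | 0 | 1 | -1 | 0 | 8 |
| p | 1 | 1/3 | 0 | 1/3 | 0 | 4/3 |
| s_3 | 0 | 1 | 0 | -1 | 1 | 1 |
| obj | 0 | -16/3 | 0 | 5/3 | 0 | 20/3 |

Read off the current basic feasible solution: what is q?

q is not in the basis, so in the current basic feasible solution q = 0.

0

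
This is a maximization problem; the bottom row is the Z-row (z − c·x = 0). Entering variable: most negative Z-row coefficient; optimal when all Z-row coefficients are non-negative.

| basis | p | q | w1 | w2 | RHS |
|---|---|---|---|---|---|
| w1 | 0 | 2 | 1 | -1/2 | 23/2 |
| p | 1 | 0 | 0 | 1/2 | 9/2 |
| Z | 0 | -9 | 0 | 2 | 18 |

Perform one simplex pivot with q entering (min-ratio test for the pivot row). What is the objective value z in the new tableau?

Ratio test on column q — row 1: (23/2)/2 = 23/4; row 2: entry 0 ≤ 0. Minimum is 23/4 at row 1 (w1 leaves); pivot element 2.
Pivot on row 1; the Z-row RHS becomes 18 − (-9)·(23/4) = 279/4.

279/4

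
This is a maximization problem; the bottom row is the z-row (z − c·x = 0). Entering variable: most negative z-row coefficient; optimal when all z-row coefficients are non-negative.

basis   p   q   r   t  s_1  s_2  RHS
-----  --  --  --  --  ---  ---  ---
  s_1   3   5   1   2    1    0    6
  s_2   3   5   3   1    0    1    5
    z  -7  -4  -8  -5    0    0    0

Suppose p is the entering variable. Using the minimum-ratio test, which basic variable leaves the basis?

Column p entries and ratios — s_1: 6/3 = 2; s_2: 5/3 = 5/3.
Smallest ratio is 5/3 in the row of s_2, so s_2 leaves.

s_2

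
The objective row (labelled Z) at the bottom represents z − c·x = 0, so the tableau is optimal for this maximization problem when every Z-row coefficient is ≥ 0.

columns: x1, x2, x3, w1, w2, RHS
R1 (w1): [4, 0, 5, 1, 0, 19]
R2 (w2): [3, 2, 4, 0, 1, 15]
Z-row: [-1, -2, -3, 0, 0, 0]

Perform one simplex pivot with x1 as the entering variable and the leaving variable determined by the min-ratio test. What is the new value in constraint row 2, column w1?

Ratio test on column x1 — row 1: 19/4 = 19/4; row 2: 15/3 = 5. Minimum is 19/4 at row 1 (w1 leaves); pivot element 4.
Divide row 1 by 4; eliminate column x1 from the other rows.
Row 2 update in column w1: 0 − 3·(1/4) = -3/4.

-3/4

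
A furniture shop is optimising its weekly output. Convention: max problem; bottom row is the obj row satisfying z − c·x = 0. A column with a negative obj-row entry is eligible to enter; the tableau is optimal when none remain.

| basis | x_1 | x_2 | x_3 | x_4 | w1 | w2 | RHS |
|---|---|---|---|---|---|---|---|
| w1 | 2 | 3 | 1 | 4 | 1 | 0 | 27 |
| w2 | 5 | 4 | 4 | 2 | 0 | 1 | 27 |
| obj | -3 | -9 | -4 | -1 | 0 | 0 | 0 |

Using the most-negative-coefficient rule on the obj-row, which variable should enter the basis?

x_2

Negative obj-row entries: x_1: -3, x_2: -9, x_3: -4, x_4: -1.
The most negative is -9 in column x_2, so x_2 enters.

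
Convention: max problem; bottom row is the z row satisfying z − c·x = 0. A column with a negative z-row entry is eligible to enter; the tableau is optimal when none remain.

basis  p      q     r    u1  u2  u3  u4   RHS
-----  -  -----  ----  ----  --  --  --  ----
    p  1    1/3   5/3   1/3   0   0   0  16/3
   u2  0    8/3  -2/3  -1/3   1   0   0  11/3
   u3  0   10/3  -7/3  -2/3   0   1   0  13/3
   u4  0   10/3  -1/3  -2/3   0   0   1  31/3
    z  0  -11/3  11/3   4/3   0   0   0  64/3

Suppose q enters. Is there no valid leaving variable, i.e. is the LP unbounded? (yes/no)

Column q has positive entries in row(s) 1, 2, 3, 4, so the ratio test bounds it — not unbounded.

no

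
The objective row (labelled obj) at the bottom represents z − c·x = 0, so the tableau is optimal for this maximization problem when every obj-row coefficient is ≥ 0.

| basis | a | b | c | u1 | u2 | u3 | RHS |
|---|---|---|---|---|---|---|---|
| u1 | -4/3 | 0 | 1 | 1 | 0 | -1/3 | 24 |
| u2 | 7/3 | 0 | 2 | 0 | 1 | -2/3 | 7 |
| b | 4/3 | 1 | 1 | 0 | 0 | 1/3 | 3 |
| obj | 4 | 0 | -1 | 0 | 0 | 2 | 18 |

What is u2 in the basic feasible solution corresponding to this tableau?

7

u2 is basic (row 2); its value is the RHS of that row, 7.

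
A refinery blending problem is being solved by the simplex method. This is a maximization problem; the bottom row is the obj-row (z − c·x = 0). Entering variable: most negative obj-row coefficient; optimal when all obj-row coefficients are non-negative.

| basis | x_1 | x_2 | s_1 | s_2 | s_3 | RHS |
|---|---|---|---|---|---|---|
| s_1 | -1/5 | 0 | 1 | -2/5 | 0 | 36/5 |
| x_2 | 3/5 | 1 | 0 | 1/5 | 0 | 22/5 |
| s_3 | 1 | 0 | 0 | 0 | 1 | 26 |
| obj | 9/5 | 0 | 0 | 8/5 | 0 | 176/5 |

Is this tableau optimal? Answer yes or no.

Every obj-row coefficient is ≥ 0, so the tableau is optimal.

yes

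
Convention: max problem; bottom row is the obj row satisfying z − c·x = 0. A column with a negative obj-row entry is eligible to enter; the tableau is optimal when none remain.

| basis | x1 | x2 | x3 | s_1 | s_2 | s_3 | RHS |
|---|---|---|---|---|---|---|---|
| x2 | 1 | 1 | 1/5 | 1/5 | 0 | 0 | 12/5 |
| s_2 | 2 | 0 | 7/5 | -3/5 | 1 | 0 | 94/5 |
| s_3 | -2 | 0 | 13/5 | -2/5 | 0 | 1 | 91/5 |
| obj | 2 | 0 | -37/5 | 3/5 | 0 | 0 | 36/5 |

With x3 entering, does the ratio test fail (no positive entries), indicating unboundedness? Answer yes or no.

Column x3 has positive entries in row(s) 1, 2, 3, so the ratio test bounds it — not unbounded.

no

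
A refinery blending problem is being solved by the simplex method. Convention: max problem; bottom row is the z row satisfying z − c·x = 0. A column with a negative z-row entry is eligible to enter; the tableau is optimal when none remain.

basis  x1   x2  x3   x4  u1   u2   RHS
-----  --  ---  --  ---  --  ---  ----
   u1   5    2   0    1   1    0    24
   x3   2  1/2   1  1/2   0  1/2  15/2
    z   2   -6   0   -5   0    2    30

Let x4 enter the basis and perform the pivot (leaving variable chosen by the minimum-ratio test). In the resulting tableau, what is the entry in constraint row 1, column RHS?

9

Ratio test on column x4 — row 1: 24/1 = 24; row 2: (15/2)/(1/2) = 15. Minimum is 15 at row 2 (x3 leaves); pivot element 1/2.
Divide row 2 by 1/2; eliminate column x4 from the other rows.
Row 1 update in column RHS: 24 − 1·15 = 9.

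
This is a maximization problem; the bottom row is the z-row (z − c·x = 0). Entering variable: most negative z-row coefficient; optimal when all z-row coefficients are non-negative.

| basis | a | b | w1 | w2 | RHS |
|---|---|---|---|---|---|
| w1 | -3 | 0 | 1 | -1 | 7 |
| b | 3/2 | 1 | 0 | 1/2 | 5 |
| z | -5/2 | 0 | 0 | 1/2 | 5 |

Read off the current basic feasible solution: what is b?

b is basic (row 2); its value is the RHS of that row, 5.

5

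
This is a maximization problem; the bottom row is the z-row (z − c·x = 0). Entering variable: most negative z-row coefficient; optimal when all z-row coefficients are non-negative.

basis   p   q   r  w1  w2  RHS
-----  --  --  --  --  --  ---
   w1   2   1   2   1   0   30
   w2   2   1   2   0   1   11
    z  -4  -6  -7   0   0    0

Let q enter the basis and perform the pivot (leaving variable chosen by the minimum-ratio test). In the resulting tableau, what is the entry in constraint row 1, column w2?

-1

Ratio test on column q — row 1: 30/1 = 30; row 2: 11/1 = 11. Minimum is 11 at row 2 (w2 leaves); pivot element 1.
Divide row 2 by 1; eliminate column q from the other rows.
Row 1 update in column w2: 0 − 1·1 = -1.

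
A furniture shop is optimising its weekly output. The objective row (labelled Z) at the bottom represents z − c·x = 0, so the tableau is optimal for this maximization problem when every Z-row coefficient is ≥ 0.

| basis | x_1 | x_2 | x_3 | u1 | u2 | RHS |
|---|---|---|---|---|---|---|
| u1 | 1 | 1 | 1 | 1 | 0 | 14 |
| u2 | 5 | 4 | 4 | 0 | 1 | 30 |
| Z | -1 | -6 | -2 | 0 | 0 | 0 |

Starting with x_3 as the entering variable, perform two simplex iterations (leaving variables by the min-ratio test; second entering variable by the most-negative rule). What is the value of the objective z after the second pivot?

45

Ratio test on column x_3 — row 1: 14/1 = 14; row 2: 30/4 = 15/2. Minimum is 15/2 at row 2 (u2 leaves); pivot element 4.
Pivot on row 2; the Z-row RHS becomes 0 − (-2)·(15/2) = 15.
Next entering variable (most negative Z-row entry -4): x_2.
Ratio test on column x_2 — row 1: entry 0 ≤ 0; row 2: (15/2)/1 = 15/2. Minimum is 15/2 at row 2 (x_3 leaves); pivot element 1.
After the second pivot the Z-row RHS is 15 − (-4)·(15/2) = 45.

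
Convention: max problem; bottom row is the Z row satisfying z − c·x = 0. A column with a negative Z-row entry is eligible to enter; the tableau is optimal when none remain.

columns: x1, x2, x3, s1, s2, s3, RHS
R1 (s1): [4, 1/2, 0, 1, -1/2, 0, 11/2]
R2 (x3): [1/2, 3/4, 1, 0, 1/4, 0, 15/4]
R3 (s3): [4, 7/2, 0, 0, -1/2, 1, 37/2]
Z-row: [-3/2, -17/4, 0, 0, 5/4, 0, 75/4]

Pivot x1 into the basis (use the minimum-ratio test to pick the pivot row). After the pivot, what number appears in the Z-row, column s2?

17/16

Ratio test on column x1 — row 1: (11/2)/4 = 11/8; row 2: (15/4)/(1/2) = 15/2; row 3: (37/2)/4 = 37/8. Minimum is 11/8 at row 1 (s1 leaves); pivot element 4.
Divide row 1 by 4; eliminate column x1 from the other rows.
Z-row update in column s2: 5/4 − (-3/2)·(-1/8) = 17/16.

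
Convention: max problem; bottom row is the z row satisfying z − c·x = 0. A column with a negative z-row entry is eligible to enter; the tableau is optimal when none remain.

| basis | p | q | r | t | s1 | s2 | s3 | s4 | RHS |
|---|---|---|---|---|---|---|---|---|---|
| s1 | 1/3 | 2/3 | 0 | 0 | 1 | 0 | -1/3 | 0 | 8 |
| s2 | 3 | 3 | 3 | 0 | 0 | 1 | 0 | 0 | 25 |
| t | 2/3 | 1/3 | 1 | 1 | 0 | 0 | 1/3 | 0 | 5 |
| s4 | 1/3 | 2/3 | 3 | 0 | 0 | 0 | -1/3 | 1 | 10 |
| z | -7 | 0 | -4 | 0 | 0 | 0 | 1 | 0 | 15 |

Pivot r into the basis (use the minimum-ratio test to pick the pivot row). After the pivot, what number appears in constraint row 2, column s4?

Ratio test on column r — row 1: entry 0 ≤ 0; row 2: 25/3 = 25/3; row 3: 5/1 = 5; row 4: 10/3 = 10/3. Minimum is 10/3 at row 4 (s4 leaves); pivot element 3.
Divide row 4 by 3; eliminate column r from the other rows.
Row 2 update in column s4: 0 − 3·(1/3) = -1.

-1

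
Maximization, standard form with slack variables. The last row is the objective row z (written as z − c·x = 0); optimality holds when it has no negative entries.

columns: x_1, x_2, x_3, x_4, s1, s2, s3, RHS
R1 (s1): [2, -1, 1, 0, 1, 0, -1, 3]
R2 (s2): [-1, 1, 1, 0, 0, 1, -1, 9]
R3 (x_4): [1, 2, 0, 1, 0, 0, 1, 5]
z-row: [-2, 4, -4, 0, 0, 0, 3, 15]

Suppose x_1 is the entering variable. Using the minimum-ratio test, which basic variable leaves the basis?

s1

Column x_1 entries and ratios — s1: 3/2 = 3/2; s2: -1 ≤ 0, skip; x_4: 5/1 = 5.
Smallest ratio is 3/2 in the row of s1, so s1 leaves.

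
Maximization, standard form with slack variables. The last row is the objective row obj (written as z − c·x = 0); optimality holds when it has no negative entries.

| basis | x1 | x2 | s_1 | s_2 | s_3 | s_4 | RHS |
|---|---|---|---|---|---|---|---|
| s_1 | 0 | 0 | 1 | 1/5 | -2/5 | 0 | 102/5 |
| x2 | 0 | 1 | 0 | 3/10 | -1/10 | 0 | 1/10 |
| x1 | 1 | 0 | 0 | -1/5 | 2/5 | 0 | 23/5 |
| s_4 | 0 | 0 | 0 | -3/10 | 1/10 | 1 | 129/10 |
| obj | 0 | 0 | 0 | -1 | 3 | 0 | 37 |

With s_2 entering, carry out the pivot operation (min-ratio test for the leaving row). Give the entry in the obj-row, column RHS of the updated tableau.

112/3

Ratio test on column s_2 — row 1: (102/5)/(1/5) = 102; row 2: (1/10)/(3/10) = 1/3; row 3: entry -1/5 ≤ 0; row 4: entry -3/10 ≤ 0. Minimum is 1/3 at row 2 (x2 leaves); pivot element 3/10.
Divide row 2 by 3/10; eliminate column s_2 from the other rows.
obj-row update in column RHS: 37 − (-1)·(1/3) = 112/3.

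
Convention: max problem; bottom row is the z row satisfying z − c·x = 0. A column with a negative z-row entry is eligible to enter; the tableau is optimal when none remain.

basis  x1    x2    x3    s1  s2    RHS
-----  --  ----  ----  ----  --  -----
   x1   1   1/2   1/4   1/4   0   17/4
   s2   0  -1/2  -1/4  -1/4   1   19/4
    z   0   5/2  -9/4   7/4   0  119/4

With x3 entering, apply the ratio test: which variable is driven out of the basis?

Column x3 entries and ratios — x1: (17/4)/(1/4) = 17; s2: -1/4 ≤ 0, skip.
Smallest ratio is 17 in the row of x1, so x1 leaves.

x1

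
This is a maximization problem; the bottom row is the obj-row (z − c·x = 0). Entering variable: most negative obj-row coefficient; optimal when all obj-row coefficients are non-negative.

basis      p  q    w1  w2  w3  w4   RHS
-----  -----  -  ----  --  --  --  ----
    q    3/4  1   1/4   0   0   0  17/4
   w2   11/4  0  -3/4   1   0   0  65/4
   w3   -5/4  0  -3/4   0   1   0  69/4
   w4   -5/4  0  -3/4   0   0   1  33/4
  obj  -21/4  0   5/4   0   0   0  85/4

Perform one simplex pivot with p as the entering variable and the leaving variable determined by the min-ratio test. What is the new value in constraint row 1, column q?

4/3

Ratio test on column p — row 1: (17/4)/(3/4) = 17/3; row 2: (65/4)/(11/4) = 65/11; row 3: entry -5/4 ≤ 0; row 4: entry -5/4 ≤ 0. Minimum is 17/3 at row 1 (q leaves); pivot element 3/4.
Divide row 1 by 3/4; eliminate column p from the other rows.
In the new row 1, the q entry is the old entry divided by the pivot: 1/(3/4) = 4/3.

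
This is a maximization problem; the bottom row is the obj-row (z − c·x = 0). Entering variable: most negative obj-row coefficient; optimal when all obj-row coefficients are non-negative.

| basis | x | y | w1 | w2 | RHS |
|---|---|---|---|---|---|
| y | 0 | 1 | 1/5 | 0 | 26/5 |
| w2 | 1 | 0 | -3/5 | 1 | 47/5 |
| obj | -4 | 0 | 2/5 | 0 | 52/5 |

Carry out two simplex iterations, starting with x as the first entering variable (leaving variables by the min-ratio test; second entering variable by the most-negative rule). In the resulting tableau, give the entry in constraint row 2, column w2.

Ratio test on column x — row 1: entry 0 ≤ 0; row 2: (47/5)/1 = 47/5. Minimum is 47/5 at row 2 (w2 leaves); pivot element 1.
Divide row 2 by 1; eliminate column x from the other rows.
Second iteration: most negative obj-row entry is -2 in column w1, so w1 enters.
Ratio test on column w1 — row 1: (26/5)/(1/5) = 26; row 2: entry -3/5 ≤ 0. Minimum is 26 at row 1 (y leaves); pivot element 1/5.
Divide row 1 by 1/5; eliminate column w1 from the other rows.
After both pivots, the entry at constraint row 2, column w2 is 1.

1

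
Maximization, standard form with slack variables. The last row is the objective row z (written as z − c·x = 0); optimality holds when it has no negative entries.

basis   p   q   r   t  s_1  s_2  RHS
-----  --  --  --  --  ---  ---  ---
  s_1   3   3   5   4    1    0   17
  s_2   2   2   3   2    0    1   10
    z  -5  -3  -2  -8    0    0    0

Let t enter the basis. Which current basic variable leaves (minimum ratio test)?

Column t entries and ratios — s_1: 17/4 = 17/4; s_2: 10/2 = 5.
Smallest ratio is 17/4 in the row of s_1, so s_1 leaves.

s_1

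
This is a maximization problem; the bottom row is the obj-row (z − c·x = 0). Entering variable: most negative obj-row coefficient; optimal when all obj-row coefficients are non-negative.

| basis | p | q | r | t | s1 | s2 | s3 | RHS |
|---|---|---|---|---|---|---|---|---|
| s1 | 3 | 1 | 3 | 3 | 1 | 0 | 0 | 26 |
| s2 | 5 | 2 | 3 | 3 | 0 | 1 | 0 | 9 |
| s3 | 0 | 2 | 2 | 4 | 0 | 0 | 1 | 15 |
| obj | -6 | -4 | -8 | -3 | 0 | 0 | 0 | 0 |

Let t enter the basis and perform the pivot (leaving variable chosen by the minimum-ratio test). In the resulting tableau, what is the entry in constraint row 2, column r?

1

Ratio test on column t — row 1: 26/3 = 26/3; row 2: 9/3 = 3; row 3: 15/4 = 15/4. Minimum is 3 at row 2 (s2 leaves); pivot element 3.
Divide row 2 by 3; eliminate column t from the other rows.
In the new row 2, the r entry is the old entry divided by the pivot: 3/3 = 1.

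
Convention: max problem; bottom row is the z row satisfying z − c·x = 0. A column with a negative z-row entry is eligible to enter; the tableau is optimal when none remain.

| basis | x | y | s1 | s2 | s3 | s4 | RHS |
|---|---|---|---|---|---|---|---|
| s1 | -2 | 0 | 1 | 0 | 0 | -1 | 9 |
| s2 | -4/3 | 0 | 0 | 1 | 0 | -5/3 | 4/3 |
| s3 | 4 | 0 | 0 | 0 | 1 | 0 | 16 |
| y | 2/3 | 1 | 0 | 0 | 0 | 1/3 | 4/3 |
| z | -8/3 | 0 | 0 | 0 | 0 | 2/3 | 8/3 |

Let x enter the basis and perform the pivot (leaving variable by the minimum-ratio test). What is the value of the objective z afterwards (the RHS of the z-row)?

8

Ratio test on column x — row 1: entry -2 ≤ 0; row 2: entry -4/3 ≤ 0; row 3: 16/4 = 4; row 4: (4/3)/(2/3) = 2. Minimum is 2 at row 4 (y leaves); pivot element 2/3.
Pivot on row 4; the z-row RHS becomes 8/3 − (-8/3)·2 = 8.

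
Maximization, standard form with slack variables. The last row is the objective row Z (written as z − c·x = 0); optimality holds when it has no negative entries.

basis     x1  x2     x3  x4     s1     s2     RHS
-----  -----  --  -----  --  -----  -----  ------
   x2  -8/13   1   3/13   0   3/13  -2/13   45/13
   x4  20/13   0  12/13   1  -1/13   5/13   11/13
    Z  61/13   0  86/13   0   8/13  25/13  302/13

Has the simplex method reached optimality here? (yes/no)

Every Z-row coefficient is ≥ 0, so the tableau is optimal.

yes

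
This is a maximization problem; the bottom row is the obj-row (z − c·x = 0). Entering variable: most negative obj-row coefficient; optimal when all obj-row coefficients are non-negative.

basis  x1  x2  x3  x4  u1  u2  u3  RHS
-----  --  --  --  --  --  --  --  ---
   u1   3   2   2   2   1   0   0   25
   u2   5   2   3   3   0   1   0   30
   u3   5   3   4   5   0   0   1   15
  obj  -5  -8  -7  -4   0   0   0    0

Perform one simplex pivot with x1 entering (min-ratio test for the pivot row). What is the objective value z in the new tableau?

15

Ratio test on column x1 — row 1: 25/3 = 25/3; row 2: 30/5 = 6; row 3: 15/5 = 3. Minimum is 3 at row 3 (u3 leaves); pivot element 5.
Pivot on row 3; the obj-row RHS becomes 0 − (-5)·3 = 15.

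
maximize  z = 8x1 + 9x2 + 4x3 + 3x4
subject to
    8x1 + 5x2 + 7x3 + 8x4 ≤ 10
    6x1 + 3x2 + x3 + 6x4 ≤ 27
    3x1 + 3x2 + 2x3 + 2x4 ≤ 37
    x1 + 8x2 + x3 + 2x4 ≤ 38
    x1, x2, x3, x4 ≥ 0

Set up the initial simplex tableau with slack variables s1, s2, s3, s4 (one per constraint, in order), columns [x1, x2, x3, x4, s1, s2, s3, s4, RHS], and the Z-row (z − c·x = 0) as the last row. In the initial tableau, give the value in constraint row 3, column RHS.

The RHS of constraint 3 is b_3 = 37.

37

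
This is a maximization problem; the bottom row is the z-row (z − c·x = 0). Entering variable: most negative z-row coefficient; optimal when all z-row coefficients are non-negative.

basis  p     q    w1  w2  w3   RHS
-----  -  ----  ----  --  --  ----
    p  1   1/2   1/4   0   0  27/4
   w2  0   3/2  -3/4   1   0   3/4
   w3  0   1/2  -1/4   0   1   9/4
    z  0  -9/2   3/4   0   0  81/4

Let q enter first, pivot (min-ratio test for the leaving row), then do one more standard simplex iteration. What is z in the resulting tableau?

Ratio test on column q — row 1: (27/4)/(1/2) = 27/2; row 2: (3/4)/(3/2) = 1/2; row 3: (9/4)/(1/2) = 9/2. Minimum is 1/2 at row 2 (w2 leaves); pivot element 3/2.
Pivot on row 2; the z-row RHS becomes 81/4 − (-9/2)·(1/2) = 45/2.
Next entering variable (most negative z-row entry -3/2): w1.
Ratio test on column w1 — row 1: (13/2)/(1/2) = 13; row 2: entry -1/2 ≤ 0; row 3: entry 0 ≤ 0. Minimum is 13 at row 1 (p leaves); pivot element 1/2.
After the second pivot the z-row RHS is 45/2 − (-3/2)·13 = 42.

42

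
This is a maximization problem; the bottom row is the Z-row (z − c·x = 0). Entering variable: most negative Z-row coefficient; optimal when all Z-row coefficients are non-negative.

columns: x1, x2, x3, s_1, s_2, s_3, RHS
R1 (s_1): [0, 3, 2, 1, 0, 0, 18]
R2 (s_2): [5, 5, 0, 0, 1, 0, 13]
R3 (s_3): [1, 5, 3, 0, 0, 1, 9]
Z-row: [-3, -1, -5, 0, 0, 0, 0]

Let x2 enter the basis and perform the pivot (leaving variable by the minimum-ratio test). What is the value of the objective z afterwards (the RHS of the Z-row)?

Ratio test on column x2 — row 1: 18/3 = 6; row 2: 13/5 = 13/5; row 3: 9/5 = 9/5. Minimum is 9/5 at row 3 (s_3 leaves); pivot element 5.
Pivot on row 3; the Z-row RHS becomes 0 − (-1)·(9/5) = 9/5.

9/5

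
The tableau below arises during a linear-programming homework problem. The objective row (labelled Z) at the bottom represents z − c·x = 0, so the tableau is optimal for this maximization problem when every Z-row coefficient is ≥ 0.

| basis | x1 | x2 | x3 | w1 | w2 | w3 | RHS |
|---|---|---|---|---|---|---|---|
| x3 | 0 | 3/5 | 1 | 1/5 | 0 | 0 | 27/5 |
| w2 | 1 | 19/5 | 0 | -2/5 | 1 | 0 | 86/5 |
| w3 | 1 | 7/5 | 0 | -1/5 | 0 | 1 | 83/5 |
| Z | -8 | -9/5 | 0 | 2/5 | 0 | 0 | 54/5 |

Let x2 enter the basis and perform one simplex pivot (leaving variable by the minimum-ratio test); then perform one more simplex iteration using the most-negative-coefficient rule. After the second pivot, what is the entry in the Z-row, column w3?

143/12

Ratio test on column x2 — row 1: (27/5)/(3/5) = 9; row 2: (86/5)/(19/5) = 86/19; row 3: (83/5)/(7/5) = 83/7. Minimum is 86/19 at row 2 (w2 leaves); pivot element 19/5.
Divide row 2 by 19/5; eliminate column x2 from the other rows.
Second iteration: most negative Z-row entry is -143/19 in column x1, so x1 enters.
Ratio test on column x1 — row 1: entry -3/19 ≤ 0; row 2: (86/19)/(5/19) = 86/5; row 3: (195/19)/(12/19) = 65/4. Minimum is 65/4 at row 3 (w3 leaves); pivot element 12/19.
Divide row 3 by 12/19; eliminate column x1 from the other rows.
After both pivots, the entry at the Z-row, column w3 is 143/12.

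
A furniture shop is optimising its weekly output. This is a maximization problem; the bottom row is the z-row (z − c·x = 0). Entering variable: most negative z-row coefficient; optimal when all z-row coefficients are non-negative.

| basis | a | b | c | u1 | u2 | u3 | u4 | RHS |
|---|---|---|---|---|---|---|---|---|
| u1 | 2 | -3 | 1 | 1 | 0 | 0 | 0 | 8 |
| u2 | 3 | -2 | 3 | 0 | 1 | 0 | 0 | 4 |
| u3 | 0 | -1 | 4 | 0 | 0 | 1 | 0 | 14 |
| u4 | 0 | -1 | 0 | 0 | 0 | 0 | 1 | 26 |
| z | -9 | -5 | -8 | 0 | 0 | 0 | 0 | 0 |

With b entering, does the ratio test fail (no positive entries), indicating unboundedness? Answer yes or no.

yes

Every constraint-row entry in column b is ≤ 0, so increasing b is unbounded.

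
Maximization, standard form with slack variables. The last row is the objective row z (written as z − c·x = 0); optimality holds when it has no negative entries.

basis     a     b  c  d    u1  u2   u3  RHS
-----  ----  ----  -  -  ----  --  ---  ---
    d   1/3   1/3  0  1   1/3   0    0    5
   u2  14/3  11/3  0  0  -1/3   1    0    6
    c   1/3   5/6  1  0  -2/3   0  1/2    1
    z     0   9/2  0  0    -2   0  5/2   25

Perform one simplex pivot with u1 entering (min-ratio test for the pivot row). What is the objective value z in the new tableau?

55

Ratio test on column u1 — row 1: 5/(1/3) = 15; row 2: entry -1/3 ≤ 0; row 3: entry -2/3 ≤ 0. Minimum is 15 at row 1 (d leaves); pivot element 1/3.
Pivot on row 1; the z-row RHS becomes 25 − (-2)·15 = 55.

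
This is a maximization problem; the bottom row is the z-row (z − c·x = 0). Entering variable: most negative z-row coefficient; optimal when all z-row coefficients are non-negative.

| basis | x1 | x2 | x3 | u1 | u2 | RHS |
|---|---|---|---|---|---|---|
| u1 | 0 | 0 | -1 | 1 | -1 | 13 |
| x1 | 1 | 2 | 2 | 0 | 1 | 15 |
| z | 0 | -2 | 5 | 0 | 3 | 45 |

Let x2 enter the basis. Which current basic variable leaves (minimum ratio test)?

x1

Column x2 entries and ratios — u1: 0 ≤ 0, skip; x1: 15/2 = 15/2.
Smallest ratio is 15/2 in the row of x1, so x1 leaves.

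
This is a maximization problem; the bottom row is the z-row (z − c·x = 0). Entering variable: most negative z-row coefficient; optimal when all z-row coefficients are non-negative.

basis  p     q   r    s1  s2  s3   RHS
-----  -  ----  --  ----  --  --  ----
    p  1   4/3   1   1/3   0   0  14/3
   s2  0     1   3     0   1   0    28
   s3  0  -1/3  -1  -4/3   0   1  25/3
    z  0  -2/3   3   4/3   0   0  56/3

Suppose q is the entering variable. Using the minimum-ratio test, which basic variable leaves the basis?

p

Column q entries and ratios — p: (14/3)/(4/3) = 7/2; s2: 28/1 = 28; s3: -1/3 ≤ 0, skip.
Smallest ratio is 7/2 in the row of p, so p leaves.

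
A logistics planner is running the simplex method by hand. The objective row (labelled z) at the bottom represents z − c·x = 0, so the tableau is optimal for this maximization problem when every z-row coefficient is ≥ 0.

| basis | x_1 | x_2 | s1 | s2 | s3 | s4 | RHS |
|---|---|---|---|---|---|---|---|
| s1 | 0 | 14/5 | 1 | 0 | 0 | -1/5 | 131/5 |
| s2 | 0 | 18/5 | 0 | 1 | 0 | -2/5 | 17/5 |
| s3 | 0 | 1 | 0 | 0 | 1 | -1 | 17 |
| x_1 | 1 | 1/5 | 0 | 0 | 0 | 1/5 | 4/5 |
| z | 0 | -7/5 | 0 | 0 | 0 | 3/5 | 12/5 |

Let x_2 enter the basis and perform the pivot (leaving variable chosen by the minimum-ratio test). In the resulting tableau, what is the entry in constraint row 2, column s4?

Ratio test on column x_2 — row 1: (131/5)/(14/5) = 131/14; row 2: (17/5)/(18/5) = 17/18; row 3: 17/1 = 17; row 4: (4/5)/(1/5) = 4. Minimum is 17/18 at row 2 (s2 leaves); pivot element 18/5.
Divide row 2 by 18/5; eliminate column x_2 from the other rows.
In the new row 2, the s4 entry is the old entry divided by the pivot: (-2/5)/(18/5) = -1/9.

-1/9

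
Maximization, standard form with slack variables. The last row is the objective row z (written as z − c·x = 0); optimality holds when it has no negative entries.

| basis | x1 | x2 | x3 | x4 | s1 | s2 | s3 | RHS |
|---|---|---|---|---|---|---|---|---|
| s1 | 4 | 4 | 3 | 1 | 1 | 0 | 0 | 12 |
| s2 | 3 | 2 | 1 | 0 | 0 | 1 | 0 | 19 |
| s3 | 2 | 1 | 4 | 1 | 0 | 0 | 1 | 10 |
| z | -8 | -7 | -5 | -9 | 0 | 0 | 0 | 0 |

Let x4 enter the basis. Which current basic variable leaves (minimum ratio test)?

s3

Column x4 entries and ratios — s1: 12/1 = 12; s2: 0 ≤ 0, skip; s3: 10/1 = 10.
Smallest ratio is 10 in the row of s3, so s3 leaves.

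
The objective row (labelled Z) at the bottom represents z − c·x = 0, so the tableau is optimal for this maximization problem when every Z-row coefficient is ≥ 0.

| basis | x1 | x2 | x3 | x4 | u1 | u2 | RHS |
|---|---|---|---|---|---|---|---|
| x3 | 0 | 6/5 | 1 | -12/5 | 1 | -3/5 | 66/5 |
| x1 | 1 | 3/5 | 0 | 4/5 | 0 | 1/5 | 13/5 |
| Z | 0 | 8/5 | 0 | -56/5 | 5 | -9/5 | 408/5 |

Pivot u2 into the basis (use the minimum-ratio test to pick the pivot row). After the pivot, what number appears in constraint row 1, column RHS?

21

Ratio test on column u2 — row 1: entry -3/5 ≤ 0; row 2: (13/5)/(1/5) = 13. Minimum is 13 at row 2 (x1 leaves); pivot element 1/5.
Divide row 2 by 1/5; eliminate column u2 from the other rows.
Row 1 update in column RHS: 66/5 − (-3/5)·13 = 21.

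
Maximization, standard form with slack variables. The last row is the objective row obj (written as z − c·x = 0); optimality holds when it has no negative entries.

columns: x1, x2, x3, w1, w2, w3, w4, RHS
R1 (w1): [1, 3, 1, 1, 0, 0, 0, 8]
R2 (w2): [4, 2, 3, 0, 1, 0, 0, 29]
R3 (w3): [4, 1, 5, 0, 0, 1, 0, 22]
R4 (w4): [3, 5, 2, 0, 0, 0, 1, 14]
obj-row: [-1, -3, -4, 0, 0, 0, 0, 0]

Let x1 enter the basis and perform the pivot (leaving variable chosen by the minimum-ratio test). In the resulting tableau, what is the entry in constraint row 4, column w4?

1/3

Ratio test on column x1 — row 1: 8/1 = 8; row 2: 29/4 = 29/4; row 3: 22/4 = 11/2; row 4: 14/3 = 14/3. Minimum is 14/3 at row 4 (w4 leaves); pivot element 3.
Divide row 4 by 3; eliminate column x1 from the other rows.
In the new row 4, the w4 entry is the old entry divided by the pivot: 1/3 = 1/3.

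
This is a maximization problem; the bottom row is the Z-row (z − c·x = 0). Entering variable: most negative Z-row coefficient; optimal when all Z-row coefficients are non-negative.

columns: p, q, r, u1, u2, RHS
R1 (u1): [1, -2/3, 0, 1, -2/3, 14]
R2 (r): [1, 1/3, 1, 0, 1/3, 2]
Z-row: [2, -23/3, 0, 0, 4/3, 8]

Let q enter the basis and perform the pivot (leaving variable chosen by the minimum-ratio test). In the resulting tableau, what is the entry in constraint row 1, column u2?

0

Ratio test on column q — row 1: entry -2/3 ≤ 0; row 2: 2/(1/3) = 6. Minimum is 6 at row 2 (r leaves); pivot element 1/3.
Divide row 2 by 1/3; eliminate column q from the other rows.
Row 1 update in column u2: -2/3 − (-2/3)·1 = 0.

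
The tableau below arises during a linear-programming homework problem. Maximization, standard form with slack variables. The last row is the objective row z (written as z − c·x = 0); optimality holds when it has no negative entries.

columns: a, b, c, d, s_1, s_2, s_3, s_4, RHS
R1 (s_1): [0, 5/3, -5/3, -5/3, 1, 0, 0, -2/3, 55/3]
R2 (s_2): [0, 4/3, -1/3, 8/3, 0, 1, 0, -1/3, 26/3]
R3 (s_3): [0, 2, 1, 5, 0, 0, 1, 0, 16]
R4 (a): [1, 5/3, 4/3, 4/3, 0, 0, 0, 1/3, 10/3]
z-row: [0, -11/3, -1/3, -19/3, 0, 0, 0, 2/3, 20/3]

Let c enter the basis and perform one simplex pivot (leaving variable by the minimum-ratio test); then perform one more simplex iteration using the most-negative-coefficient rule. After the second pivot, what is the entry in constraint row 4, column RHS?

5/2

Ratio test on column c — row 1: entry -5/3 ≤ 0; row 2: entry -1/3 ≤ 0; row 3: 16/1 = 16; row 4: (10/3)/(4/3) = 5/2. Minimum is 5/2 at row 4 (a leaves); pivot element 4/3.
Divide row 4 by 4/3; eliminate column c from the other rows.
Second iteration: most negative z-row entry is -6 in column d, so d enters.
Ratio test on column d — row 1: entry 0 ≤ 0; row 2: (19/2)/3 = 19/6; row 3: (27/2)/4 = 27/8; row 4: (5/2)/1 = 5/2. Minimum is 5/2 at row 4 (c leaves); pivot element 1.
Divide row 4 by 1; eliminate column d from the other rows.
After both pivots, the entry at constraint row 4, column RHS is 5/2.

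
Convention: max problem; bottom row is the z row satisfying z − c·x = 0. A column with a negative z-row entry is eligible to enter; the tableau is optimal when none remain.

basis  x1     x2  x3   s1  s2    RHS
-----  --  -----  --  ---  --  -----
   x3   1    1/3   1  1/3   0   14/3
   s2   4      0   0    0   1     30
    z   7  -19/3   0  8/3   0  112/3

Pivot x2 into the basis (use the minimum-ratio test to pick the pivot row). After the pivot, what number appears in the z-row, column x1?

26

Ratio test on column x2 — row 1: (14/3)/(1/3) = 14; row 2: entry 0 ≤ 0. Minimum is 14 at row 1 (x3 leaves); pivot element 1/3.
Divide row 1 by 1/3; eliminate column x2 from the other rows.
z-row update in column x1: 7 − (-19/3)·3 = 26.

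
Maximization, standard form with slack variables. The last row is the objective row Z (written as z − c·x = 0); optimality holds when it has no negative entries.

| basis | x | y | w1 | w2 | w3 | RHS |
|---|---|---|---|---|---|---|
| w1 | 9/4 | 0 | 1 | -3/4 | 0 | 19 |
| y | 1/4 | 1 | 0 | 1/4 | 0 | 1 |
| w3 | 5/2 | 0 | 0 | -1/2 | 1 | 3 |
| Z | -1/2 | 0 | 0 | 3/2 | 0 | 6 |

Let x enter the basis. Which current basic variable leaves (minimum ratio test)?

Column x entries and ratios — w1: 19/(9/4) = 76/9; y: 1/(1/4) = 4; w3: 3/(5/2) = 6/5.
Smallest ratio is 6/5 in the row of w3, so w3 leaves.

w3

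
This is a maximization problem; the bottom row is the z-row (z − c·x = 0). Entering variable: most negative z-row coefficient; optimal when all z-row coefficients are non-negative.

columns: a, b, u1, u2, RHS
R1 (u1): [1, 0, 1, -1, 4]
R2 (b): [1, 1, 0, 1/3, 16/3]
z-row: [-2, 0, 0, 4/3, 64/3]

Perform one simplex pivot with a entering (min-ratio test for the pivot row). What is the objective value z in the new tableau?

Ratio test on column a — row 1: 4/1 = 4; row 2: (16/3)/1 = 16/3. Minimum is 4 at row 1 (u1 leaves); pivot element 1.
Pivot on row 1; the z-row RHS becomes 64/3 − (-2)·4 = 88/3.

88/3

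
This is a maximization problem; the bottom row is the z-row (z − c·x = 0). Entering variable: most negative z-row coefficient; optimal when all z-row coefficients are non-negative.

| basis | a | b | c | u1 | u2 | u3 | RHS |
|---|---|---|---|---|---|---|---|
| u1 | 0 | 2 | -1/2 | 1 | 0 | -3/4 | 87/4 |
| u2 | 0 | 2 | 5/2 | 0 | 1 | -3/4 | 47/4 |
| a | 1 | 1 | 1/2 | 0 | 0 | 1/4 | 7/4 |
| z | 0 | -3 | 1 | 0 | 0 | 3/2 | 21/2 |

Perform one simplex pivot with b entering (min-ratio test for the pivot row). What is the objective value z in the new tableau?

63/4

Ratio test on column b — row 1: (87/4)/2 = 87/8; row 2: (47/4)/2 = 47/8; row 3: (7/4)/1 = 7/4. Minimum is 7/4 at row 3 (a leaves); pivot element 1.
Pivot on row 3; the z-row RHS becomes 21/2 − (-3)·(7/4) = 63/4.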